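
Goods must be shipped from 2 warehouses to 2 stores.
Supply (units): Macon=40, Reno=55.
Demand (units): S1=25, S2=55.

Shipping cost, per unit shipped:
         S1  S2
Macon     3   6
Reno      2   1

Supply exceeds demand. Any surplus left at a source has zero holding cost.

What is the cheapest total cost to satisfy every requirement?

A cheapest plan:
  Macon->S1: 25 units
  Reno->S2: 55 units
Total cost = 130.
(Supply check: Macon ships 25; Reno ships 55.)

130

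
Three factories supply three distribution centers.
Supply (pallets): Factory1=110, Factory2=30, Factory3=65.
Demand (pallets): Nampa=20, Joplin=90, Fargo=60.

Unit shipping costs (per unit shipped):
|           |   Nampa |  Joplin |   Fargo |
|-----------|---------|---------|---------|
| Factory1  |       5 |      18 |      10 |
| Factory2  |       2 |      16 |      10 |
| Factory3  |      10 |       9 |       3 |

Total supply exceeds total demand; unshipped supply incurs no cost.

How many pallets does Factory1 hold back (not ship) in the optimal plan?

An optimal plan:
  Factory1 to Joplin: 15 × 18 = 270
  Factory1 to Fargo: 60 × 10 = 600
  Factory2 to Nampa: 20 × 2 = 40
  Factory2 to Joplin: 10 × 16 = 160
  Factory3 to Joplin: 65 × 9 = 585
Total cost = 1655.
Factory1 ships 75 of its 110, leaving 35.

35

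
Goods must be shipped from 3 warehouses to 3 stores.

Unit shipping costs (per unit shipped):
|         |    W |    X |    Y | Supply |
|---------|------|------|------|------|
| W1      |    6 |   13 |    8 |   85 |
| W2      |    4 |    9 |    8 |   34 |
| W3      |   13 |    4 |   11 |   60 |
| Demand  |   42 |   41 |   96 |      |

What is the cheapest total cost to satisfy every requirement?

1173

A cheapest plan:
  W1–W: 8 × 6 = 48
  W1–Y: 77 × 8 = 616
  W2–W: 34 × 4 = 136
  W3–X: 41 × 4 = 164
  W3–Y: 19 × 11 = 209
Total = 48 + 616 + 136 + 164 + 209 = 1173.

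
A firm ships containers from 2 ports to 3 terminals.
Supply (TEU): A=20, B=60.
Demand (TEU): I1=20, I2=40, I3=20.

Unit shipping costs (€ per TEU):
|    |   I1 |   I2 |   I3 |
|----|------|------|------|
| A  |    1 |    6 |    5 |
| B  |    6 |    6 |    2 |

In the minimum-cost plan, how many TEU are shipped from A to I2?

0

Optimal shipments:
  A->I1: 20 × €1 = €20
  B->I2: 40 × €6 = €240
  B->I3: 20 × €2 = €40
Total cost = €300.
The route A→I2 is not used.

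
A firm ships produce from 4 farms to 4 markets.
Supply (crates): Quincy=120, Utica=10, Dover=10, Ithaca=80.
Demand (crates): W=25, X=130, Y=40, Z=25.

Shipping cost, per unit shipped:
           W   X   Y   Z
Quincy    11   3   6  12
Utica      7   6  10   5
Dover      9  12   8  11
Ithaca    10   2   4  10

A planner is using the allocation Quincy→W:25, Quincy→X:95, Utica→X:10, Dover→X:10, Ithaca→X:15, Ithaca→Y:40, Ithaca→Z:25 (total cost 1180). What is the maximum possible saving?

Current plan cost = 25·11 + 95·3 + 10·6 + 10·12 + 15·2 + 40·4 + 25·10 = 1180.
Optimal plan:
  Quincy to W: 15 × 11 = 165
  Quincy to X: 105 × 3 = 315
  Utica to Z: 10 × 5 = 50
  Dover to W: 10 × 9 = 90
  Ithaca to X: 25 × 2 = 50
  Ithaca to Y: 40 × 4 = 160
  Ithaca to Z: 15 × 10 = 150
Optimal cost = 980.
Saving = 1180 − 980 = 200.

200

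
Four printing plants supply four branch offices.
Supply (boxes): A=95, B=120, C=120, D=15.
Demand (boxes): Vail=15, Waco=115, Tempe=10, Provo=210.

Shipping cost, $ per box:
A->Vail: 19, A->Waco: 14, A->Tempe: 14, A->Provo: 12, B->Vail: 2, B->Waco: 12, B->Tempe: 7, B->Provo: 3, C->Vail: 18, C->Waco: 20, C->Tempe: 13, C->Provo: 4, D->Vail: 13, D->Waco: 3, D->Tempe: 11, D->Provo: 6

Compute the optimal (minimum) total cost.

2285

One minimum-cost allocation:
  A→Waco: 95 × $14 = $1330
  B→Vail: 15 × $2 = $30
  B→Waco: 5 × $12 = $60
  B→Tempe: 10 × $7 = $70
  B→Provo: 90 × $3 = $270
  C→Provo: 120 × $4 = $480
  D→Waco: 15 × $3 = $45
Total = 1330 + 30 + 60 + 70 + 270 + 480 + 45 = $2285.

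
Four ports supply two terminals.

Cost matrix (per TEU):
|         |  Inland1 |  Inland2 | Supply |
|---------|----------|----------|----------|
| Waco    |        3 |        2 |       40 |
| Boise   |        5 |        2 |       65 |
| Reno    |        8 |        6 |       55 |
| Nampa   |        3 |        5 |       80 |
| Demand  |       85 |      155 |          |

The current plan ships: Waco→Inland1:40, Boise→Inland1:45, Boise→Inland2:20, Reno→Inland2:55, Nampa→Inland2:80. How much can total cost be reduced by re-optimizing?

Current plan cost = 40·3 + 45·5 + 20·2 + 55·6 + 80·5 = 1115.
Optimal plan:
  Waco to Inland1: 5 TEU
  Waco to Inland2: 35 TEU
  Boise to Inland2: 65 TEU
  Reno to Inland2: 55 TEU
  Nampa to Inland1: 80 TEU
Optimal cost = 785.
Saving = 1115 − 785 = 330.

330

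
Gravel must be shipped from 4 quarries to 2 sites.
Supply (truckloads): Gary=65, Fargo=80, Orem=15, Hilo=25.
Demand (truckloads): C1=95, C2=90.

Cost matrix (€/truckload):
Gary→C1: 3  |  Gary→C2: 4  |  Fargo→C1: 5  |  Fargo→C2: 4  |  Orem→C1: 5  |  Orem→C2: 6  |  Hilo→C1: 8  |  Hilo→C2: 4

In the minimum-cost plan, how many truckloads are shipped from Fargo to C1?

15

Optimal shipments:
  Gary->C1: 65 × €3 = €195
  Fargo->C1: 15 × €5 = €75
  Fargo->C2: 65 × €4 = €260
  Orem->C1: 15 × €5 = €75
  Hilo->C2: 25 × €4 = €100
Total cost = €705.
So Fargo→C1 carries 15 truckloads.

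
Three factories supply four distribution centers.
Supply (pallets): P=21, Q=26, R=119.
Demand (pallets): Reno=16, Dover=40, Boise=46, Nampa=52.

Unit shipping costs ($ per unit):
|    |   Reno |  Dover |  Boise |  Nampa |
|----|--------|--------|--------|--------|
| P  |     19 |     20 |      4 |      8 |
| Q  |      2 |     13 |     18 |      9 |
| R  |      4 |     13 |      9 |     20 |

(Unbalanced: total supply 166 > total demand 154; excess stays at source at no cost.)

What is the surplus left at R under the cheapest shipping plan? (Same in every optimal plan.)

Minimum-cost shipments:
  P->Nampa: 21 × $8 = $168
  Q->Nampa: 26 × $9 = $234
  R->Reno: 16 × $4 = $64
  R->Dover: 40 × $13 = $520
  R->Boise: 46 × $9 = $414
  R->Nampa: 5 × $20 = $100
Total cost = $1500.
R ships 107 of its 119, leaving 12.

12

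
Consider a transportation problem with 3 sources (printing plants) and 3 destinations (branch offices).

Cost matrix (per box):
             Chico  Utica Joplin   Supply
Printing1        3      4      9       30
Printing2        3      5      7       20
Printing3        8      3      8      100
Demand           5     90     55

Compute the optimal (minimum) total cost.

730

One minimum-cost allocation:
  Printing1->Chico: 5 × 3 = 15
  Printing1->Joplin: 25 × 9 = 225
  Printing2->Joplin: 20 × 7 = 140
  Printing3->Utica: 90 × 3 = 270
  Printing3->Joplin: 10 × 8 = 80
Total = 15 + 225 + 140 + 270 + 80 = 730.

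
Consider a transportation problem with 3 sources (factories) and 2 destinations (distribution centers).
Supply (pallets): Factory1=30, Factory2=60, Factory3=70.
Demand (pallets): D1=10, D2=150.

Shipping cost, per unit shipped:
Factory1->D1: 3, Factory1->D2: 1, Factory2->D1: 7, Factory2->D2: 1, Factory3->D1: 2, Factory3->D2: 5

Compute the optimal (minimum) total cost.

410

A cheapest plan:
  Factory1–D2: 30 × 1 = 30
  Factory2–D2: 60 × 1 = 60
  Factory3–D1: 10 × 2 = 20
  Factory3–D2: 60 × 5 = 300
Total = 30 + 60 + 20 + 300 = 410.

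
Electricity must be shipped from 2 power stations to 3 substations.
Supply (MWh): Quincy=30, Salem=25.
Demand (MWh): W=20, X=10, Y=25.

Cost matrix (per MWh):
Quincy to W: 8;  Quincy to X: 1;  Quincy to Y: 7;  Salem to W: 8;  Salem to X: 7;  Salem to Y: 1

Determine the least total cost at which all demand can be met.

195

A cheapest plan:
  Quincy–W: 20 MWh
  Quincy–X: 10 MWh
  Salem–Y: 25 MWh
Total cost = 195.
(Supply check: Quincy ships 30; Salem ships 25.)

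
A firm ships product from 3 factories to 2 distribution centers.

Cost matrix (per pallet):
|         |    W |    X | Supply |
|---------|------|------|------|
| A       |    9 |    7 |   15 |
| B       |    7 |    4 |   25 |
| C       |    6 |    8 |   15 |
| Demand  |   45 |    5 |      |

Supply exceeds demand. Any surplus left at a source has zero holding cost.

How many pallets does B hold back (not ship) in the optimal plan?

Minimum-cost shipments:
  A–W: 10 pallets
  B–W: 20 pallets
  B–X: 5 pallets
  C–W: 15 pallets
Total cost = 340.
B ships 25 of its 25, leaving 0.

0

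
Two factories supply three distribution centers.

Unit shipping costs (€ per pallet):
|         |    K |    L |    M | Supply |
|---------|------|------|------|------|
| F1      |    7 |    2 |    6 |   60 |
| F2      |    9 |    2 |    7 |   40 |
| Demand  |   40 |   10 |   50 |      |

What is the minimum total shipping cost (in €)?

Optimal allocation:
  F1 to K: 40 × €7 = €280
  F1 to M: 20 × €6 = €120
  F2 to L: 10 × €2 = €20
  F2 to M: 30 × €7 = €210
Total = 280 + 120 + 20 + 210 = €630.

630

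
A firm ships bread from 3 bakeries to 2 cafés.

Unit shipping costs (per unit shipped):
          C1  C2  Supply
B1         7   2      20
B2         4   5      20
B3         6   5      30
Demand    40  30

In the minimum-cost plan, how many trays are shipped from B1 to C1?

0

Optimal shipments:
  B1 to C2: 20 trays
  B2 to C1: 20 trays
  B3 to C1: 20 trays
  B3 to C2: 10 trays
Total cost = 290.
The route B1→C1 is not used.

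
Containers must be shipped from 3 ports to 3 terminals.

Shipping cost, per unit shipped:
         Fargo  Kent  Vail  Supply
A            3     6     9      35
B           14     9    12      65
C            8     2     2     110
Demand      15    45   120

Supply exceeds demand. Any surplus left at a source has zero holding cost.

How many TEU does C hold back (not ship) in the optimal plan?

An optimal plan:
  A–Fargo: 15 × 3 = 45
  A–Kent: 20 × 6 = 120
  B–Kent: 25 × 9 = 225
  B–Vail: 10 × 12 = 120
  C–Vail: 110 × 2 = 220
Total cost = 730.
C ships 110 of its 110, leaving 0.

0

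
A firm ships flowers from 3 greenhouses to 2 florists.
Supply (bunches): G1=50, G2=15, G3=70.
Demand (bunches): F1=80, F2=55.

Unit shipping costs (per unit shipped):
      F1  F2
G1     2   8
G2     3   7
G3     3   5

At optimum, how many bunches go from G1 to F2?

0

The minimum-cost plan:
  G1->F1: 50 × 2 = 100
  G2->F1: 15 × 3 = 45
  G3->F1: 15 × 3 = 45
  G3->F2: 55 × 5 = 275
Total cost = 465.
The route G1→F2 is not used.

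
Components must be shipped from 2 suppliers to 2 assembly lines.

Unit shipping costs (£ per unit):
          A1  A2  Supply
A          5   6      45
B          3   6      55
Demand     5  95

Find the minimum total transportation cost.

An optimal shipping plan:
  A→A2: 45 batches
  B→A1: 5 batches
  B→A2: 50 batches
Total cost = £585.

585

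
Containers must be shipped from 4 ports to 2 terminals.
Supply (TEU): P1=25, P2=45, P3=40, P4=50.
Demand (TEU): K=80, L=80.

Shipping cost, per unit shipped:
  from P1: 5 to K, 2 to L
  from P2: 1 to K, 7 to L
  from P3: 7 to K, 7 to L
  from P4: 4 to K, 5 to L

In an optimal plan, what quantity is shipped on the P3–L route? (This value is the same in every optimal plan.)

Optimal shipments:
  P1–L: 25 × 2 = 50
  P2–K: 45 × 1 = 45
  P3–L: 40 × 7 = 280
  P4–K: 35 × 4 = 140
  P4–L: 15 × 5 = 75
Total cost = 590.
So P3→L carries 40 TEU.

40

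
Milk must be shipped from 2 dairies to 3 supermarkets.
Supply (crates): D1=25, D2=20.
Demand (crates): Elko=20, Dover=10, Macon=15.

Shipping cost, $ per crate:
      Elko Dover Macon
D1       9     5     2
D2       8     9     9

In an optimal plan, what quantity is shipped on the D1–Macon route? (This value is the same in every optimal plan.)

Solving gives:
  D1–Dover: 10 crates
  D1–Macon: 15 crates
  D2–Elko: 20 crates
Total cost = $240.
So D1→Macon carries 15 crates.

15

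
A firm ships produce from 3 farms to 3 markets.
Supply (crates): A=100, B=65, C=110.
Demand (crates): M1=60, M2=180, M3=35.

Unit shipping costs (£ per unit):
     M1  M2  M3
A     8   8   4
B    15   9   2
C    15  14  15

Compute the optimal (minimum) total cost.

A cheapest plan:
  A to M1: 60 × £8 = £480
  A to M2: 40 × £8 = £320
  B to M2: 30 × £9 = £270
  B to M3: 35 × £2 = £70
  C to M2: 110 × £14 = £1540
Total = 480 + 320 + 270 + 70 + 1540 = £2680.
(Supply check: A ships 100; B ships 65; C ships 110.)

2680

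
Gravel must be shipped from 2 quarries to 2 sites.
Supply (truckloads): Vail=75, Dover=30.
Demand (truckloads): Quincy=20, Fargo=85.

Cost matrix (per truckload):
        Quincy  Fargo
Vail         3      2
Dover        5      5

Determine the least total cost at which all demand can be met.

300

One minimum-cost allocation:
  Vail→Fargo: 75 × 2 = 150
  Dover→Quincy: 20 × 5 = 100
  Dover→Fargo: 10 × 5 = 50
Total = 150 + 100 + 50 = 300.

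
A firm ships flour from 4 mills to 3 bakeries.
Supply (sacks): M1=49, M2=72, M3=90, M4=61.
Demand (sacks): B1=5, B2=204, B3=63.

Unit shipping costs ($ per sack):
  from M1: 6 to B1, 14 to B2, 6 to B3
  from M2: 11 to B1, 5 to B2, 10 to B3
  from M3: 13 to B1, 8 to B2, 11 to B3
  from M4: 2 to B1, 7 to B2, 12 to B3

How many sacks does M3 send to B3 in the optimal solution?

Solving gives:
  M1->B3: 49 sacks
  M2->B2: 72 sacks
  M3->B2: 76 sacks
  M3->B3: 14 sacks
  M4->B1: 5 sacks
  M4->B2: 56 sacks
Total cost = $1818.
So M3→B3 carries 14 sacks.

14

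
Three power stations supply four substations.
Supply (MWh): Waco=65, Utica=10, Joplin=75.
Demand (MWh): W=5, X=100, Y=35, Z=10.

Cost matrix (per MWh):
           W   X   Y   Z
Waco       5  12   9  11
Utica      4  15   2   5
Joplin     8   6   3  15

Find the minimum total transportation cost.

1130

One minimum-cost allocation:
  Waco->W: 5 × 5 = 25
  Waco->X: 50 × 12 = 600
  Waco->Z: 10 × 11 = 110
  Utica->Y: 10 × 2 = 20
  Joplin->X: 50 × 6 = 300
  Joplin->Y: 25 × 3 = 75
Total = 25 + 600 + 110 + 20 + 300 + 75 = 1130.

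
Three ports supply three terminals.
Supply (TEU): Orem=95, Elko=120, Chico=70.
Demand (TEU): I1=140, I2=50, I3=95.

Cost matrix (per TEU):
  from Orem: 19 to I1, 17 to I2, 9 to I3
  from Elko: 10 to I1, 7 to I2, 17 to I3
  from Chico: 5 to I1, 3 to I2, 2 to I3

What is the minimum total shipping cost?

2255

A cheapest plan:
  Orem->I3: 95 × 9 = 855
  Elko->I1: 70 × 10 = 700
  Elko->I2: 50 × 7 = 350
  Chico->I1: 70 × 5 = 350
Total = 855 + 700 + 350 + 350 = 2255.
(Supply check: Orem ships 95; Elko ships 120; Chico ships 70.)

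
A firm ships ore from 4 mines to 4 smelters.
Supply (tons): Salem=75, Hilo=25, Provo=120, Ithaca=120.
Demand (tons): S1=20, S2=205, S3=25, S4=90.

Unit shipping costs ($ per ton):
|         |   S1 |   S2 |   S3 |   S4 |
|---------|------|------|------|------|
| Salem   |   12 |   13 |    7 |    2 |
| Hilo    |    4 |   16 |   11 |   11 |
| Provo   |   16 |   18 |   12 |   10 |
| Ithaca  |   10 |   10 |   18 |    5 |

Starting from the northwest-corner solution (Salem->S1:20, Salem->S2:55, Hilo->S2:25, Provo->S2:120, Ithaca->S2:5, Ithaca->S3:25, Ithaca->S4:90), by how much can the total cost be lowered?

Current plan cost = 20·12 + 55·13 + 25·16 + 120·18 + 5·10 + 25·18 + 90·5 = $4465.
Optimal plan:
  Salem->S4: 75 × $2 = $150
  Hilo->S1: 20 × $4 = $80
  Hilo->S2: 5 × $16 = $80
  Provo->S2: 80 × $18 = $1440
  Provo->S3: 25 × $12 = $300
  Provo->S4: 15 × $10 = $150
  Ithaca->S2: 120 × $10 = $1200
Optimal cost = $3400.
Saving = 4465 − 3400 = $1065.

1065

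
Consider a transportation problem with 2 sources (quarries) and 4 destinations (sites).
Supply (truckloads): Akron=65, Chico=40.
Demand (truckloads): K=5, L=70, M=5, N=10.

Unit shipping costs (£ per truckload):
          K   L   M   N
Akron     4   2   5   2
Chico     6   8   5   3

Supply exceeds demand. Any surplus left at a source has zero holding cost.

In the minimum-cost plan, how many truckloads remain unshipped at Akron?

Minimum-cost shipments:
  Akron→L: 65 × £2 = £130
  Chico→K: 5 × £6 = £30
  Chico→L: 5 × £8 = £40
  Chico→M: 5 × £5 = £25
  Chico→N: 10 × £3 = £30
Total cost = £255.
Akron ships 65 of its 65, leaving 0.

0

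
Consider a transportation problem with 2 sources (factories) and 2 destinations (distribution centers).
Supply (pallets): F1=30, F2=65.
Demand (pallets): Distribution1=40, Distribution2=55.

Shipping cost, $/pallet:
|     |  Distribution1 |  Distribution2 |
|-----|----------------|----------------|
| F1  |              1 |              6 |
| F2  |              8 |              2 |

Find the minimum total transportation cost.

One minimum-cost allocation:
  F1→Distribution1: 30 × $1 = $30
  F2→Distribution1: 10 × $8 = $80
  F2→Distribution2: 55 × $2 = $110
Total = 30 + 80 + 110 = $220.
(Supply check: F1 ships 30; F2 ships 65.)

220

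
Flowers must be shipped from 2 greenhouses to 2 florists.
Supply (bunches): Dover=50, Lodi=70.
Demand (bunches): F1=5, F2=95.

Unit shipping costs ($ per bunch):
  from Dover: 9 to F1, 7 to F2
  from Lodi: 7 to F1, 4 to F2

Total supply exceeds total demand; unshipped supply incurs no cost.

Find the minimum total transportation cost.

Optimal allocation:
  Dover→F1: 5 × $9 = $45
  Dover→F2: 25 × $7 = $175
  Lodi→F2: 70 × $4 = $280
Total = 45 + 175 + 280 = $500.

500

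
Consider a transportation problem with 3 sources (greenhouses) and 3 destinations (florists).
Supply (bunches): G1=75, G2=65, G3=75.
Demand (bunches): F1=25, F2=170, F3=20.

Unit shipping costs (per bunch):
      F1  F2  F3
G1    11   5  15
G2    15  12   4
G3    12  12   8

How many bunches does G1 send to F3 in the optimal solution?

Optimal shipments:
  G1 to F2: 75 bunches
  G2 to F2: 45 bunches
  G2 to F3: 20 bunches
  G3 to F1: 25 bunches
  G3 to F2: 50 bunches
Total cost = 1895.
The route G1→F3 is not used.

0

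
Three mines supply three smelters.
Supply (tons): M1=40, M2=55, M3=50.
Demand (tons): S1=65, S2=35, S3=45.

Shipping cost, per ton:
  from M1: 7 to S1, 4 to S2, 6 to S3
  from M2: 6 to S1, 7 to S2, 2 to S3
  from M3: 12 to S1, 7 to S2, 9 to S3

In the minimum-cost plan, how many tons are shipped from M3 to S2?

Solving gives:
  M1 to S1: 40 tons
  M2 to S1: 10 tons
  M2 to S3: 45 tons
  M3 to S1: 15 tons
  M3 to S2: 35 tons
Total cost = 855.
So M3→S2 carries 35 tons.

35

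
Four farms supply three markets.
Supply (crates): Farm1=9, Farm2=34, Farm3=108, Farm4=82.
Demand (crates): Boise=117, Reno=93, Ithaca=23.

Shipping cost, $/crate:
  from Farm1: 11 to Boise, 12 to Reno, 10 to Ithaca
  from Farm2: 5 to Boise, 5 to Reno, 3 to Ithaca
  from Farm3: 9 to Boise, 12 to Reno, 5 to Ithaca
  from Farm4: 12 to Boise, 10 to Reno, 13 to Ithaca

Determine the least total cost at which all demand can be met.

1969

A cheapest plan:
  Farm1 to Boise: 9 × $11 = $99
  Farm2 to Boise: 23 × $5 = $115
  Farm2 to Reno: 11 × $5 = $55
  Farm3 to Boise: 85 × $9 = $765
  Farm3 to Ithaca: 23 × $5 = $115
  Farm4 to Reno: 82 × $10 = $820
Total = 99 + 115 + 55 + 765 + 115 + 820 = $1969.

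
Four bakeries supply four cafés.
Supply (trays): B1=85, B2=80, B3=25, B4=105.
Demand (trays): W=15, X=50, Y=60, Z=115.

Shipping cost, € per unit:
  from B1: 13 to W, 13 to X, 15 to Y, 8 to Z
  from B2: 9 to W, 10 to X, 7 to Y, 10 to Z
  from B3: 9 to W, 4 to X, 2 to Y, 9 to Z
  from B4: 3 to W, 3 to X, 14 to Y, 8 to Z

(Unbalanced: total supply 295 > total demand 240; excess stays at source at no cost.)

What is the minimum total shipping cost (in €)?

1410

One minimum-cost allocation:
  B1 to Z: 85 × €8 = €680
  B2 to Y: 35 × €7 = €245
  B3 to Y: 25 × €2 = €50
  B4 to W: 15 × €3 = €45
  B4 to X: 50 × €3 = €150
  B4 to Z: 30 × €8 = €240
Total = 680 + 245 + 50 + 45 + 150 + 240 = €1410.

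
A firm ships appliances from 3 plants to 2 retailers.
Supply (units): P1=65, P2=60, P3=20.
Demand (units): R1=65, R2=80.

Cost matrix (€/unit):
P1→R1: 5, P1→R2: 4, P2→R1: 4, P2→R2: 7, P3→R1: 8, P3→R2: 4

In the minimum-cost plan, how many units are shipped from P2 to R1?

Optimal shipments:
  P1->R1: 5 units
  P1->R2: 60 units
  P2->R1: 60 units
  P3->R2: 20 units
Total cost = €585.
So P2→R1 carries 60 units.

60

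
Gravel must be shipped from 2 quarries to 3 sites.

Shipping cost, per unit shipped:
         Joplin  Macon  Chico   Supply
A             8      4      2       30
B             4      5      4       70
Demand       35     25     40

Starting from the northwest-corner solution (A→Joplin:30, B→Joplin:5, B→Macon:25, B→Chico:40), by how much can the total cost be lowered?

Current plan cost = 30·8 + 5·4 + 25·5 + 40·4 = 545.
Optimal plan:
  A->Chico: 30 × 2 = 60
  B->Joplin: 35 × 4 = 140
  B->Macon: 25 × 5 = 125
  B->Chico: 10 × 4 = 40
Optimal cost = 365.
Saving = 545 − 365 = 180.

180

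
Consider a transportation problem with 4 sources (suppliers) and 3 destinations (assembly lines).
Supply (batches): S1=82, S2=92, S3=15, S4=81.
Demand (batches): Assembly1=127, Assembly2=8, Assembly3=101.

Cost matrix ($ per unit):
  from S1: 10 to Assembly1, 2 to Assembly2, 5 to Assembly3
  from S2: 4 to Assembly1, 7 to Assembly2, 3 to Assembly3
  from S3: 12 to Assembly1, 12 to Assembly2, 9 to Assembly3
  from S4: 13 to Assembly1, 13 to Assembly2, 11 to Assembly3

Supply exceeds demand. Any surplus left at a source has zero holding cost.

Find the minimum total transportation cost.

1476

Optimal allocation:
  S1–Assembly2: 8 × $2 = $16
  S1–Assembly3: 74 × $5 = $370
  S2–Assembly1: 92 × $4 = $368
  S3–Assembly3: 15 × $9 = $135
  S4–Assembly1: 35 × $13 = $455
  S4–Assembly3: 12 × $11 = $132
Total = 16 + 370 + 368 + 135 + 455 + 132 = $1476.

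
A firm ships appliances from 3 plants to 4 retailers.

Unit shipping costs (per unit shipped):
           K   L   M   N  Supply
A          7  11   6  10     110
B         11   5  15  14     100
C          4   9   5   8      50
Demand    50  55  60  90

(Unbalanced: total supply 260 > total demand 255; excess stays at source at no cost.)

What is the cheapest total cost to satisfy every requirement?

One minimum-cost allocation:
  A to M: 60 units
  A to N: 50 units
  B to L: 55 units
  B to N: 40 units
  C to K: 50 units
Total cost = 1895.
(Supply check: A ships 110; B ships 95; C ships 50.)

1895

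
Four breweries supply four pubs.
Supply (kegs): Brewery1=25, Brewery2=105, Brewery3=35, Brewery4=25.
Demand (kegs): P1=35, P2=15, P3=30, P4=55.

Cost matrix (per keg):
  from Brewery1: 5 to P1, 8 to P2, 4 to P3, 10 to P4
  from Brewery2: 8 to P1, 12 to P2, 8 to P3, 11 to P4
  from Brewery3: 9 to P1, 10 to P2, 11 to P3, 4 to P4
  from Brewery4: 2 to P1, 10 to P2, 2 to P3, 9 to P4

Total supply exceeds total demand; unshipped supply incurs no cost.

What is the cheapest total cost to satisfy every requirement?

A cheapest plan:
  Brewery1–P3: 25 × 4 = 100
  Brewery2–P1: 10 × 8 = 80
  Brewery2–P2: 15 × 12 = 180
  Brewery2–P3: 5 × 8 = 40
  Brewery2–P4: 20 × 11 = 220
  Brewery3–P4: 35 × 4 = 140
  Brewery4–P1: 25 × 2 = 50
Total = 100 + 80 + 180 + 40 + 220 + 140 + 50 = 810.

810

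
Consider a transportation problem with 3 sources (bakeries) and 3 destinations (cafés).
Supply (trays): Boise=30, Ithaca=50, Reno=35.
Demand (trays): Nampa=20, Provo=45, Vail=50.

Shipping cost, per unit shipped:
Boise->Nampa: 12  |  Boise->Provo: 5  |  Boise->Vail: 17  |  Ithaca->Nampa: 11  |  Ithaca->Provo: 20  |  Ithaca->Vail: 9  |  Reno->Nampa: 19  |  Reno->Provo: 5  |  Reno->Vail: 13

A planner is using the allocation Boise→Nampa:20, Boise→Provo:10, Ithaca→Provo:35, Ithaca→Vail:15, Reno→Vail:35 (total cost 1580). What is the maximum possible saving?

Current plan cost = 20·12 + 10·5 + 35·20 + 15·9 + 35·13 = 1580.
Optimal plan:
  Boise–Nampa: 20 × 12 = 240
  Boise–Provo: 10 × 5 = 50
  Ithaca–Vail: 50 × 9 = 450
  Reno–Provo: 35 × 5 = 175
Optimal cost = 915.
Saving = 1580 − 915 = 665.

665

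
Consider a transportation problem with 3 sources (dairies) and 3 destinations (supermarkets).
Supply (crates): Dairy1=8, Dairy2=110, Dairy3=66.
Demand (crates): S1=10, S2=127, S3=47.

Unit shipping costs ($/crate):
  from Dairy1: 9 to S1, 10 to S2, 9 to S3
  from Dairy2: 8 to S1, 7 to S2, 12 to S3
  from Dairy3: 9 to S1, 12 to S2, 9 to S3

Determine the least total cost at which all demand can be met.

1471

Optimal allocation:
  Dairy1 to S2: 8 crates
  Dairy2 to S2: 110 crates
  Dairy3 to S1: 10 crates
  Dairy3 to S2: 9 crates
  Dairy3 to S3: 47 crates
Total cost = $1471.
(Supply check: Dairy1 ships 8; Dairy2 ships 110; Dairy3 ships 66.)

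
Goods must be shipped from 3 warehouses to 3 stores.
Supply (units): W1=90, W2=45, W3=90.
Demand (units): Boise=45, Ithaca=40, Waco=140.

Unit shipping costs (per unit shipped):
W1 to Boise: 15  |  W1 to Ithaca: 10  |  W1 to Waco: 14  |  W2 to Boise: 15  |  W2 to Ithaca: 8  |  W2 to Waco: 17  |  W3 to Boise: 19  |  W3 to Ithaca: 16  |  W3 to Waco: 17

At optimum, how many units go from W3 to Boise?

0

The minimum-cost plan:
  W1→Boise: 40 × 15 = 600
  W1→Waco: 50 × 14 = 700
  W2→Boise: 5 × 15 = 75
  W2→Ithaca: 40 × 8 = 320
  W3→Waco: 90 × 17 = 1530
Total cost = 3225.
The route W3→Boise is not used.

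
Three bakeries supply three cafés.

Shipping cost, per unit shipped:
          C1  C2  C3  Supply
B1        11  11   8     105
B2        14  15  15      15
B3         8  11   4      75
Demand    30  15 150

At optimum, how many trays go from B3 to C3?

75

The minimum-cost plan:
  B1->C1: 15 × 11 = 165
  B1->C2: 15 × 11 = 165
  B1->C3: 75 × 8 = 600
  B2->C1: 15 × 14 = 210
  B3->C3: 75 × 4 = 300
Total cost = 1440.
So B3→C3 carries 75 trays.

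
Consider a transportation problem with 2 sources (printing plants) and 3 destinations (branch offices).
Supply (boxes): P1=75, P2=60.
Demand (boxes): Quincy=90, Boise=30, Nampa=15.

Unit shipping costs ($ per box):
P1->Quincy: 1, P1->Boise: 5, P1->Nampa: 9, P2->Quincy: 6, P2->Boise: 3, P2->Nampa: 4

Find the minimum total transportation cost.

315

One minimum-cost allocation:
  P1→Quincy: 75 × $1 = $75
  P2→Quincy: 15 × $6 = $90
  P2→Boise: 30 × $3 = $90
  P2→Nampa: 15 × $4 = $60
Total = 75 + 90 + 90 + 60 = $315.
(Supply check: P1 ships 75; P2 ships 60.)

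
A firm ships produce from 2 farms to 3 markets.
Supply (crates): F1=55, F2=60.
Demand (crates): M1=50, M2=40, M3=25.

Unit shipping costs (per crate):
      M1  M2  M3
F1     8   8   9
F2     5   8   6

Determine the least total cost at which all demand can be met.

765

Optimal allocation:
  F1 to M1: 15 crates
  F1 to M2: 40 crates
  F2 to M1: 35 crates
  F2 to M3: 25 crates
Total cost = 765.
(Supply check: F1 ships 55; F2 ships 60.)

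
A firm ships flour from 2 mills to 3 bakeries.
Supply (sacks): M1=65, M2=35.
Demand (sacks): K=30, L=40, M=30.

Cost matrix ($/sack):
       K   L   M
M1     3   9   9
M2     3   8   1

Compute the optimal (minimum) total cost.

One minimum-cost allocation:
  M1 to K: 30 × $3 = $90
  M1 to L: 35 × $9 = $315
  M2 to L: 5 × $8 = $40
  M2 to M: 30 × $1 = $30
Total = 90 + 315 + 40 + 30 = $475.
(Supply check: M1 ships 65; M2 ships 35.)

475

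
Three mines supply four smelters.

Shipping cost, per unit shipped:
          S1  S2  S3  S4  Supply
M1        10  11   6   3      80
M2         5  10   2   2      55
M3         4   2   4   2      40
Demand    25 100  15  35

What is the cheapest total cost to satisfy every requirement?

985

One minimum-cost allocation:
  M1–S2: 60 × 11 = 660
  M1–S4: 20 × 3 = 60
  M2–S1: 25 × 5 = 125
  M2–S3: 15 × 2 = 30
  M2–S4: 15 × 2 = 30
  M3–S2: 40 × 2 = 80
Total = 660 + 60 + 125 + 30 + 30 + 80 = 985.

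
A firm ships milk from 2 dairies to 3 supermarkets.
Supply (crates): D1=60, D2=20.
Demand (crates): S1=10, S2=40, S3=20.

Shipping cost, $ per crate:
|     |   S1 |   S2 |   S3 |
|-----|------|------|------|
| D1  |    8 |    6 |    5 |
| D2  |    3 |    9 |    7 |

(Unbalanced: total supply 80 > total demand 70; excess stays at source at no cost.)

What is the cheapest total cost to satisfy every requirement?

One minimum-cost allocation:
  D1–S2: 40 × $6 = $240
  D1–S3: 20 × $5 = $100
  D2–S1: 10 × $3 = $30
Total = 240 + 100 + 30 = $370.
(Supply check: D1 ships 60; D2 ships 10.)

370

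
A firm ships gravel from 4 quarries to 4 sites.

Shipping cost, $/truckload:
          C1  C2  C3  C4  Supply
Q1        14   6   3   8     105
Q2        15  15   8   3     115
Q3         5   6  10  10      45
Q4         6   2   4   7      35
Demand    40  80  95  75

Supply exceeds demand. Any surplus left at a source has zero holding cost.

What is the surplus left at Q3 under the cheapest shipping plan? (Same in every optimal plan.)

An optimal plan:
  Q1 to C2: 40 truckloads
  Q1 to C3: 65 truckloads
  Q2 to C3: 30 truckloads
  Q2 to C4: 75 truckloads
  Q3 to C1: 40 truckloads
  Q3 to C2: 5 truckloads
  Q4 to C2: 35 truckloads
Total cost = $1200.
Q3 ships 45 of its 45, leaving 0.

0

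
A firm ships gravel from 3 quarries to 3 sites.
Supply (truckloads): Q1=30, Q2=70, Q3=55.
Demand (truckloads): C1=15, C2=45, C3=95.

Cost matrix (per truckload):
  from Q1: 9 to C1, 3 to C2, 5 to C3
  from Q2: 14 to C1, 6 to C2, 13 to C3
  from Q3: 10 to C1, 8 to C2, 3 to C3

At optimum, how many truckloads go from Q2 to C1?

Optimal shipments:
  Q1–C3: 30 × 5 = 150
  Q2–C1: 15 × 14 = 210
  Q2–C2: 45 × 6 = 270
  Q2–C3: 10 × 13 = 130
  Q3–C3: 55 × 3 = 165
Total cost = 925.
So Q2→C1 carries 15 truckloads.

15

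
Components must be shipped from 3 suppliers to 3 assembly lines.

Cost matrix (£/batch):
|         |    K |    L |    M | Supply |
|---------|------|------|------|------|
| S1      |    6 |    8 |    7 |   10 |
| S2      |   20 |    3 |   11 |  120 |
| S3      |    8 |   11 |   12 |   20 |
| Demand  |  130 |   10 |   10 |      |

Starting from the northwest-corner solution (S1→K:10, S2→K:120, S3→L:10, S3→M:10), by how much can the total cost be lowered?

Current plan cost = 10·6 + 120·20 + 10·11 + 10·12 = £2690.
Optimal plan:
  S1 to K: 10 batches
  S2 to K: 100 batches
  S2 to L: 10 batches
  S2 to M: 10 batches
  S3 to K: 20 batches
Optimal cost = £2360.
Saving = 2690 − 2360 = £330.

330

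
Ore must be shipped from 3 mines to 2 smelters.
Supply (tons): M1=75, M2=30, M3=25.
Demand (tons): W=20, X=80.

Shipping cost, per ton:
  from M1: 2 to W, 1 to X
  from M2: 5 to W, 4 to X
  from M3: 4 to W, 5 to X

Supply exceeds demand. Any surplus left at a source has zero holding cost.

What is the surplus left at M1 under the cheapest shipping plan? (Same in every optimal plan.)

0

An optimal plan:
  M1–X: 75 tons
  M2–X: 5 tons
  M3–W: 20 tons
Total cost = 175.
M1 ships 75 of its 75, leaving 0.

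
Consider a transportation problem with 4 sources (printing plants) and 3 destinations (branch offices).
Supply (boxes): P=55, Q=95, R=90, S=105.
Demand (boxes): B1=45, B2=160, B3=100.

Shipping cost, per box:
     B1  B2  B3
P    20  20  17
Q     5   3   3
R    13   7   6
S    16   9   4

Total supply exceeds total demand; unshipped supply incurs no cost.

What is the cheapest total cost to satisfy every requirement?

1720

An optimal shipping plan:
  P->B1: 15 × 20 = 300
  Q->B1: 30 × 5 = 150
  Q->B2: 65 × 3 = 195
  R->B2: 90 × 7 = 630
  S->B2: 5 × 9 = 45
  S->B3: 100 × 4 = 400
Total = 300 + 150 + 195 + 630 + 45 + 400 = 1720.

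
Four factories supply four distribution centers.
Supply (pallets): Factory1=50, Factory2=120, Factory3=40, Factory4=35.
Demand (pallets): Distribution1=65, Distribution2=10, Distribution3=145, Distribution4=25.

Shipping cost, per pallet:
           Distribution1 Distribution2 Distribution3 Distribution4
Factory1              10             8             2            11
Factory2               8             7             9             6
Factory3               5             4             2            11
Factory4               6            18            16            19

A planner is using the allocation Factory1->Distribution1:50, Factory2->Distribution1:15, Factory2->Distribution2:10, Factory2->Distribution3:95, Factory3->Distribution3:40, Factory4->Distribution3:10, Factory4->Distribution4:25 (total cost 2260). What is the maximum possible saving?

915

Current plan cost = 50·10 + 15·8 + 10·7 + 95·9 + 40·2 + 10·16 + 25·19 = 2260.
Optimal plan:
  Factory1–Distribution3: 50 × 2 = 100
  Factory2–Distribution1: 30 × 8 = 240
  Factory2–Distribution2: 10 × 7 = 70
  Factory2–Distribution3: 55 × 9 = 495
  Factory2–Distribution4: 25 × 6 = 150
  Factory3–Distribution3: 40 × 2 = 80
  Factory4–Distribution1: 35 × 6 = 210
Optimal cost = 1345.
Saving = 2260 − 1345 = 915.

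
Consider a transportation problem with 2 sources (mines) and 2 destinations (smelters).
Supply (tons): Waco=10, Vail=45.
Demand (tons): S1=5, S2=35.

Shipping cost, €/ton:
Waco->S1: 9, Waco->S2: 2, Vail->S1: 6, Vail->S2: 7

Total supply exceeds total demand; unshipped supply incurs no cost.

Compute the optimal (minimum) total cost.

An optimal shipping plan:
  Waco–S2: 10 × €2 = €20
  Vail–S1: 5 × €6 = €30
  Vail–S2: 25 × €7 = €175
Total = 20 + 30 + 175 = €225.
(Supply check: Waco ships 10; Vail ships 30.)

225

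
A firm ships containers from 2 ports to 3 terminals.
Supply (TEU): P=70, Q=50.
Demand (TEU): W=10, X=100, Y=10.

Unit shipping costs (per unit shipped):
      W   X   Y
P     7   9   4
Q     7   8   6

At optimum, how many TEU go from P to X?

Optimal shipments:
  P–W: 10 × 7 = 70
  P–X: 50 × 9 = 450
  P–Y: 10 × 4 = 40
  Q–X: 50 × 8 = 400
Total cost = 960.
So P→X carries 50 TEU.

50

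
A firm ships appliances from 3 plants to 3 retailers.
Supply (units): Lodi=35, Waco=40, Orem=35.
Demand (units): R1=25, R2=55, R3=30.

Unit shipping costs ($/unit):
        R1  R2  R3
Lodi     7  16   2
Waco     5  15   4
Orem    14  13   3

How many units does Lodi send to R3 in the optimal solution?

Optimal shipments:
  Lodi->R2: 5 × $16 = $80
  Lodi->R3: 30 × $2 = $60
  Waco->R1: 25 × $5 = $125
  Waco->R2: 15 × $15 = $225
  Orem->R2: 35 × $13 = $455
Total cost = $945.
So Lodi→R3 carries 30 units.

30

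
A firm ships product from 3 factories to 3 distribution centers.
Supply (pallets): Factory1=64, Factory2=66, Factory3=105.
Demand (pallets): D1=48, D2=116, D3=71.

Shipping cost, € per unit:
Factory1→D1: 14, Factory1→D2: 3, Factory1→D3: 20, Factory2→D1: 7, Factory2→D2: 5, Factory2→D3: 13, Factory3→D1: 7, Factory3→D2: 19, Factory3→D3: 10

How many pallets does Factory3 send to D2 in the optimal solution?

Optimal shipments:
  Factory1 to D2: 64 × €3 = €192
  Factory2 to D1: 14 × €7 = €98
  Factory2 to D2: 52 × €5 = €260
  Factory3 to D1: 34 × €7 = €238
  Factory3 to D3: 71 × €10 = €710
Total cost = €1498.
The route Factory3→D2 is not used.

0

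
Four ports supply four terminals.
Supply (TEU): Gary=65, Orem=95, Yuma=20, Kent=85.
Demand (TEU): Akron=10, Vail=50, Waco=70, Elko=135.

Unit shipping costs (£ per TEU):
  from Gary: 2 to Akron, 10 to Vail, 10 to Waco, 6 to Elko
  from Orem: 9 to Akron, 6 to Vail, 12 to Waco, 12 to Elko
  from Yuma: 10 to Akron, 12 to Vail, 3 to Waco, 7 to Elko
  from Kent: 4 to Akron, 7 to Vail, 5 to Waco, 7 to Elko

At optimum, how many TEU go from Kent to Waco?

50

Solving gives:
  Gary to Akron: 10 × £2 = £20
  Gary to Elko: 55 × £6 = £330
  Orem to Vail: 50 × £6 = £300
  Orem to Elko: 45 × £12 = £540
  Yuma to Waco: 20 × £3 = £60
  Kent to Waco: 50 × £5 = £250
  Kent to Elko: 35 × £7 = £245
Total cost = £1745.
So Kent→Waco carries 50 TEU.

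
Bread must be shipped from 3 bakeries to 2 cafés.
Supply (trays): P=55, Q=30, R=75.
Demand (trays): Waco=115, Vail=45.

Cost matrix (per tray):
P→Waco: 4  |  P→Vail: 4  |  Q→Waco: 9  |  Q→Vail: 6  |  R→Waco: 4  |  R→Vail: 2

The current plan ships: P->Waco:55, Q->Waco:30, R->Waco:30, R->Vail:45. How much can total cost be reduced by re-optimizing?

Current plan cost = 55·4 + 30·9 + 30·4 + 45·2 = 700.
Optimal plan:
  P->Waco: 55 trays
  Q->Vail: 30 trays
  R->Waco: 60 trays
  R->Vail: 15 trays
Optimal cost = 670.
Saving = 700 − 670 = 30.

30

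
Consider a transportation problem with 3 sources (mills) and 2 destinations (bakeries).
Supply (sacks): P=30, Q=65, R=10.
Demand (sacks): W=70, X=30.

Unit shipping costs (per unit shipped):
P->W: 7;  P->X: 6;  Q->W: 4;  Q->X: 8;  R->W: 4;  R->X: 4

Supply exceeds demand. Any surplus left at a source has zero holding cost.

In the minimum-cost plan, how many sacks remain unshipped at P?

Minimum-cost shipments:
  P->X: 25 × 6 = 150
  Q->W: 65 × 4 = 260
  R->W: 5 × 4 = 20
  R->X: 5 × 4 = 20
Total cost = 450.
P ships 25 of its 30, leaving 5.

5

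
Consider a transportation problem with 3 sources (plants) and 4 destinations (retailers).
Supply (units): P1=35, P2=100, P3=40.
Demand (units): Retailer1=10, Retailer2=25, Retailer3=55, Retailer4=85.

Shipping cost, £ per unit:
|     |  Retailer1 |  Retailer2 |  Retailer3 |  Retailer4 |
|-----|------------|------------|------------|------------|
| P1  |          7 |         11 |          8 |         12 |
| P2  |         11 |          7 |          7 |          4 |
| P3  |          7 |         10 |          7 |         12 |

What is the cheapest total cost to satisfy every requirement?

An optimal shipping plan:
  P1–Retailer1: 10 × £7 = £70
  P1–Retailer2: 10 × £11 = £110
  P1–Retailer3: 15 × £8 = £120
  P2–Retailer2: 15 × £7 = £105
  P2–Retailer4: 85 × £4 = £340
  P3–Retailer3: 40 × £7 = £280
Total = 70 + 110 + 120 + 105 + 340 + 280 = £1025.

1025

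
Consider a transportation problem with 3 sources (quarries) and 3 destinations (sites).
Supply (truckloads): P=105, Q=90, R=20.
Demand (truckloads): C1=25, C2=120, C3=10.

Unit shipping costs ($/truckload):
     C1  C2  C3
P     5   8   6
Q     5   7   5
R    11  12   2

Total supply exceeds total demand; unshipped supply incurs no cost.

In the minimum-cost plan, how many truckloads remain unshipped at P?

50

Minimum-cost shipments:
  P–C1: 25 × $5 = $125
  P–C2: 30 × $8 = $240
  Q–C2: 90 × $7 = $630
  R–C3: 10 × $2 = $20
Total cost = $1015.
P ships 55 of its 105, leaving 50.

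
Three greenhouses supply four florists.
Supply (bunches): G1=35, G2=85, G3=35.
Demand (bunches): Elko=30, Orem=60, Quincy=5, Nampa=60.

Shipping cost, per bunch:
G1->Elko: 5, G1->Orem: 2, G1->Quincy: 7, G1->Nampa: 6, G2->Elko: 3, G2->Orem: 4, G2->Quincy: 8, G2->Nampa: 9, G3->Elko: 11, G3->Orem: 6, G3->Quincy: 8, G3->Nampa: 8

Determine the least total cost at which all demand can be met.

An optimal shipping plan:
  G1->Orem: 5 × 2 = 10
  G1->Nampa: 30 × 6 = 180
  G2->Elko: 30 × 3 = 90
  G2->Orem: 55 × 4 = 220
  G3->Quincy: 5 × 8 = 40
  G3->Nampa: 30 × 8 = 240
Total = 10 + 180 + 90 + 220 + 40 + 240 = 780.

780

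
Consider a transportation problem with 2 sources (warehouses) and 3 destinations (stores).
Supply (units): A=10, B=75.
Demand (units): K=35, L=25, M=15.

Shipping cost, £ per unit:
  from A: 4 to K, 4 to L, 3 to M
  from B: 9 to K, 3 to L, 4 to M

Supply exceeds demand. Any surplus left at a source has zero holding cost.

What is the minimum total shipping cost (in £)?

400

Optimal allocation:
  A to K: 10 units
  B to K: 25 units
  B to L: 25 units
  B to M: 15 units
Total cost = £400.
(Supply check: A ships 10; B ships 65.)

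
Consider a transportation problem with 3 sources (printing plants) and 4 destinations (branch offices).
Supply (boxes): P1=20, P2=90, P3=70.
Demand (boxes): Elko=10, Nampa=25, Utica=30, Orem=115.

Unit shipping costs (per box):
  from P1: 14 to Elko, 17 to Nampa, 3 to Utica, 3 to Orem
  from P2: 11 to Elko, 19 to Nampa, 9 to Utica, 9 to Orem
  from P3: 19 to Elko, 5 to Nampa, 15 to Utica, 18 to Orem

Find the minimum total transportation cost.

Optimal allocation:
  P1–Orem: 20 boxes
  P2–Orem: 90 boxes
  P3–Elko: 10 boxes
  P3–Nampa: 25 boxes
  P3–Utica: 30 boxes
  P3–Orem: 5 boxes
Total cost = 1725.

1725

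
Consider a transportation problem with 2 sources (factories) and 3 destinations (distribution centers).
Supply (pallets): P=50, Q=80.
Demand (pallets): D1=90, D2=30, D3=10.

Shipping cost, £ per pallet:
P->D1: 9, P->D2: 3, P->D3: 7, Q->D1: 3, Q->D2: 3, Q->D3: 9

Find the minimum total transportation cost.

One minimum-cost allocation:
  P to D1: 10 pallets
  P to D2: 30 pallets
  P to D3: 10 pallets
  Q to D1: 80 pallets
Total cost = £490.

490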